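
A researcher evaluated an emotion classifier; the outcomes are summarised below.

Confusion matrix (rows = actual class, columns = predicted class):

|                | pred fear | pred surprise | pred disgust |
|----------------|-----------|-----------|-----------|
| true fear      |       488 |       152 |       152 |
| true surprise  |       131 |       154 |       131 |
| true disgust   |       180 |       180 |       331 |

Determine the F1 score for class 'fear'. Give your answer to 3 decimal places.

0.613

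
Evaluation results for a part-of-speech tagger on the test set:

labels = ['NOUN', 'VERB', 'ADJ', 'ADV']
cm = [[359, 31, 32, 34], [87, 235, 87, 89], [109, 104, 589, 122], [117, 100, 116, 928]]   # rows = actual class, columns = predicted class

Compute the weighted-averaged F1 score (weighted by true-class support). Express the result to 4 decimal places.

0.6742

Per-class F1 score (2·TP/(2·TP+FP+FN)):
  NOUN: TP=359, FP=87+109+117=313, FN=31+32+34=97 → 718/1128 = 0.63652
  VERB: TP=235, FP=31+104+100=235, FN=87+87+89=263 → 470/968 = 0.48554
  ADJ: TP=589, FP=32+87+116=235, FN=109+104+122=335 → 1178/1748 = 0.67391
  ADV: TP=928, FP=34+89+122=245, FN=117+100+116=333 → 1856/2434 = 0.76253
Weighted-F1 score = Σ (supportᵢ/N)·F1 scoreᵢ with N=3139: (456/3139)·0.63652 + (498/3139)·0.48554 + (924/3139)·0.67391 + (1261/3139)·0.76253 = 0.6742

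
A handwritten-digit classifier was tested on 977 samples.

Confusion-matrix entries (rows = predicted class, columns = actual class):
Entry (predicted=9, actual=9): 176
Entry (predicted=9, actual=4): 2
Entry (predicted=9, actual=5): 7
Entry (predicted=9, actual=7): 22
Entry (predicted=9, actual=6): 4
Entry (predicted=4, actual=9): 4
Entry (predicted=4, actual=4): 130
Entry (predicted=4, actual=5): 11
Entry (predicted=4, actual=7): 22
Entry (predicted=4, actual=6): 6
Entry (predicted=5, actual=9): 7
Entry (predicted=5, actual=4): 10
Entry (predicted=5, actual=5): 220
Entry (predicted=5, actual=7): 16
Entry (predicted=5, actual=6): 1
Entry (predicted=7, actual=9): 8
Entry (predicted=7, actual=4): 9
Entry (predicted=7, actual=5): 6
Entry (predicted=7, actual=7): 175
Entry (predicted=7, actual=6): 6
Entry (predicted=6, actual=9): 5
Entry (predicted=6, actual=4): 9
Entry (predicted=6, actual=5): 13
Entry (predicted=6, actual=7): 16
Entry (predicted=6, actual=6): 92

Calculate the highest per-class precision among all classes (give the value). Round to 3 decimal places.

0.866

Per-class precision (TP/(TP+FP)):
  9: TP=176, FP=2+7+22+4=35 → 176/211 = 0.8341
  4: TP=130, FP=4+11+22+6=43 → 130/173 = 0.7514
  5: TP=220, FP=7+10+16+1=34 → 220/254 = 0.8661
  7: TP=175, FP=8+9+6+6=29 → 175/204 = 0.8578
  6: TP=92, FP=5+9+13+16=43 → 92/135 = 0.6815
Highest is class '5' with precision = 0.866.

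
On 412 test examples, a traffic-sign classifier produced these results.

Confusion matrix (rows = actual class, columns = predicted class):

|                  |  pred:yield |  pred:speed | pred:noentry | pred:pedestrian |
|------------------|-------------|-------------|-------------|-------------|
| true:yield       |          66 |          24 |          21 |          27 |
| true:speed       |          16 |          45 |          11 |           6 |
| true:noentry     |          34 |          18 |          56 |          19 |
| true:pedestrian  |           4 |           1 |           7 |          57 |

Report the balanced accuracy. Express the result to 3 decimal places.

Balanced accuracy = mean of per-class recall.
  yield: recall = 66/138 = 0.4783
  speed: recall = 45/78 = 0.5769
  noentry: recall = 56/127 = 0.4409
  pedestrian: recall = 57/69 = 0.8261
Mean = (0.4783 + 0.5769 + 0.4409 + 0.8261) / 4 = 0.581

0.581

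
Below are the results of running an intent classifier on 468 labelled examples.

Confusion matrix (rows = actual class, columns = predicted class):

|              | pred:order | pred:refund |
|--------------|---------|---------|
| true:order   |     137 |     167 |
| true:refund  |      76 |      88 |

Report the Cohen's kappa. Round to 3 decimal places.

-0.011

Observed agreement pₒ = trace/N = 225/468 = 0.4808
Expected agreement pₑ = Σ (rowᵢ·colᵢ)/N² = (304·213 + 164·255)/468² = 0.4866
κ = (pₒ − pₑ)/(1 − pₑ) = (0.4808 − 0.4866)/(1 − 0.4866) = -0.011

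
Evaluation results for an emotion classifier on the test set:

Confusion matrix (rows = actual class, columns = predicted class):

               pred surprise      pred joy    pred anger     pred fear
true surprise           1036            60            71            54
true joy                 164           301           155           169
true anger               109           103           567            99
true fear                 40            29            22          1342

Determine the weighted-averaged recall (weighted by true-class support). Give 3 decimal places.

0.751

Per-class recall (TP/(TP+FN)):
  surprise: TP=1036, FN=60+71+54=185 → 1036/1221 = 0.8485
  joy: TP=301, FN=164+155+169=488 → 301/789 = 0.3815
  anger: TP=567, FN=109+103+99=311 → 567/878 = 0.6458
  fear: TP=1342, FN=40+29+22=91 → 1342/1433 = 0.9365
Weighted-recall = Σ (supportᵢ/N)·recallᵢ with N=4321: (1221/4321)·0.8485 + (789/4321)·0.3815 + (878/4321)·0.6458 + (1433/4321)·0.9365 = 0.751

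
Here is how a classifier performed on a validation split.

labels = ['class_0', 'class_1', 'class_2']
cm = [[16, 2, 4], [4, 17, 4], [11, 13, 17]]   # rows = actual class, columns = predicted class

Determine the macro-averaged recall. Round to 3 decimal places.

0.607

Per-class recall (TP/(TP+FN)):
  class_0: TP=16, FN=2+4=6 → 16/22 = 0.7273
  class_1: TP=17, FN=4+4=8 → 17/25 = 0.6800
  class_2: TP=17, FN=11+13=24 → 17/41 = 0.4146
Macro-recall = mean = (0.7273 + 0.6800 + 0.4146) / 3 = 0.607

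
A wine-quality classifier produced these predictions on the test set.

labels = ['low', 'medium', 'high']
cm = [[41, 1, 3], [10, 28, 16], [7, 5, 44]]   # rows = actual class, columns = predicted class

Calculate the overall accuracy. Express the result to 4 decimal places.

0.7290

Accuracy = trace / total = (41+28+44=113) / 155 = 113/155 = 0.7290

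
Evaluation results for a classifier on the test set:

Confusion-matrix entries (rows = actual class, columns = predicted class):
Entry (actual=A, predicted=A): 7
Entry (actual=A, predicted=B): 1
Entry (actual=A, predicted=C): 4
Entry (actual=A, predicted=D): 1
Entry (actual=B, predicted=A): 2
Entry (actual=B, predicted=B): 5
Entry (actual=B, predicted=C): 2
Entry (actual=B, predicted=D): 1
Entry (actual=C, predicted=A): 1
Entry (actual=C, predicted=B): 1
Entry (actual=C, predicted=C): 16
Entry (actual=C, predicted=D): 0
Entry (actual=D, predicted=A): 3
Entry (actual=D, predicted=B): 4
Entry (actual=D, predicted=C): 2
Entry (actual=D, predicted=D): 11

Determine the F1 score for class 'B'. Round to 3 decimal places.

0.476

Treat 'B' as positive and all other classes as negative.
F1 score = 2·TP/(2·TP+FP+FN).
B: TP=5, FP=1+1+4=6, FN=2+2+1=5 → 10/21 = 0.4762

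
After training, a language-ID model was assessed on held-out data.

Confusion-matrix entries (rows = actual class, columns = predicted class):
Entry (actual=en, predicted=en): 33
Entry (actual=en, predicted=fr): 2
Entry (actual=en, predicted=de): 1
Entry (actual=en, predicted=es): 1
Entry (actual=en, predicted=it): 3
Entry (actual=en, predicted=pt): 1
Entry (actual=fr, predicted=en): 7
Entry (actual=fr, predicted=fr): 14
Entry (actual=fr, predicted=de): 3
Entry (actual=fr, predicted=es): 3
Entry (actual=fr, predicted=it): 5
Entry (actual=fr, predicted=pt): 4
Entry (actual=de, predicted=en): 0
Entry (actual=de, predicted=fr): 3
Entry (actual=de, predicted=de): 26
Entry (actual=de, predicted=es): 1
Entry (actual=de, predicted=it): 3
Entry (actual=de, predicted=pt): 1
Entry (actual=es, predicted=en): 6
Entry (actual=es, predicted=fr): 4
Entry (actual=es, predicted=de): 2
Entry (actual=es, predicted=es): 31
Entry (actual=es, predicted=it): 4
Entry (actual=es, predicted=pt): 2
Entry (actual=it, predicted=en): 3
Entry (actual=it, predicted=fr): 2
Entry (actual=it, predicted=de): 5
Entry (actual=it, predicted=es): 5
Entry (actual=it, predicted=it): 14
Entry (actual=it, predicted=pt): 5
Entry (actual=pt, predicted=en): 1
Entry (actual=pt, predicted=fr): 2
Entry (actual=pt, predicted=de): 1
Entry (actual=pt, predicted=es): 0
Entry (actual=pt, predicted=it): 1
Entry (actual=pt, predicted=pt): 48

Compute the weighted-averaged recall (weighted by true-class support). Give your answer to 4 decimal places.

0.6721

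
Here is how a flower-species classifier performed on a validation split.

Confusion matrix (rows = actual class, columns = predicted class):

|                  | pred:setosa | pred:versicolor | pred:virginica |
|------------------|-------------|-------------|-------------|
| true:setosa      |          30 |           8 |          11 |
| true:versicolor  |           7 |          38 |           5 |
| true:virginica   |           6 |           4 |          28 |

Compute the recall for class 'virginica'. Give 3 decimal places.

0.737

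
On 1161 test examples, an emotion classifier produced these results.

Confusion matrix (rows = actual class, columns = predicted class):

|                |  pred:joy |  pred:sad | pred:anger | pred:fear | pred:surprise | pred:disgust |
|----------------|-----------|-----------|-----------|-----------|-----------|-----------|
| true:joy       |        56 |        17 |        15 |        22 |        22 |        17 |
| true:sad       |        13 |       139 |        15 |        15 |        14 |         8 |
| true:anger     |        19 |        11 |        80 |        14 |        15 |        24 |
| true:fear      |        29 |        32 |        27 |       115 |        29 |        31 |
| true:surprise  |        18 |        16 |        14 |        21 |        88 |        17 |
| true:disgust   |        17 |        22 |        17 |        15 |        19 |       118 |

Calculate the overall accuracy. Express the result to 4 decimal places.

Accuracy = trace / total = (56+139+80+115+88+118=596) / 1161 = 596/1161 = 0.5134

0.5134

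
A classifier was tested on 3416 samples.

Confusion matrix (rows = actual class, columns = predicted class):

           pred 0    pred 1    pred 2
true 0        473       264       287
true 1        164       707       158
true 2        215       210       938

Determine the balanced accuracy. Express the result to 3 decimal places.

0.612

Balanced accuracy = mean of per-class recall.
  0: recall = 473/1024 = 0.4619
  1: recall = 707/1029 = 0.6871
  2: recall = 938/1363 = 0.6882
Mean = (0.4619 + 0.6871 + 0.6882) / 3 = 0.612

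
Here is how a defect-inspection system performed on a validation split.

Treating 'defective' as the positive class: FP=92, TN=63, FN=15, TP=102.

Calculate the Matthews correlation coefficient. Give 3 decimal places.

MCC = (TP·TN − FP·FN) / √((TP+FP)(TP+FN)(TN+FP)(TN+FN))
Numerator = 102·63 − 92·15 = 5046
Denominator = √(194·117·155·78) = √274418820 = 16565.5914
MCC = 5046 / 16565.5914 = 0.305

0.305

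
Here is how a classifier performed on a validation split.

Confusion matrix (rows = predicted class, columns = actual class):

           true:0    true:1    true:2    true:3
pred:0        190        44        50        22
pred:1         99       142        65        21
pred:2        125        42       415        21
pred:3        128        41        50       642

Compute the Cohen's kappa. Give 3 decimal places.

Observed agreement pₒ = trace/N = 1389/2097 = 0.6624
Expected agreement pₑ = Σ (rowᵢ·colᵢ)/N² = (542·306 + 269·327 + 580·603 + 706·861)/2097² = 0.2755
κ = (pₒ − pₑ)/(1 − pₑ) = (0.6624 − 0.2755)/(1 − 0.2755) = 0.534

0.534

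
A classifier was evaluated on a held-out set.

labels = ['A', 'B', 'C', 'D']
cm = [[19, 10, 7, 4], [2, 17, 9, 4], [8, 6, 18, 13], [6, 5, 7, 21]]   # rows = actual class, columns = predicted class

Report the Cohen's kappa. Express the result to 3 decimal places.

Observed agreement pₒ = trace/N = 75/156 = 0.4808
Expected agreement pₑ = Σ (rowᵢ·colᵢ)/N² = (40·35 + 32·38 + 45·41 + 39·42)/156² = 0.2506
κ = (pₒ − pₑ)/(1 − pₑ) = (0.4808 − 0.2506)/(1 − 0.2506) = 0.307

0.307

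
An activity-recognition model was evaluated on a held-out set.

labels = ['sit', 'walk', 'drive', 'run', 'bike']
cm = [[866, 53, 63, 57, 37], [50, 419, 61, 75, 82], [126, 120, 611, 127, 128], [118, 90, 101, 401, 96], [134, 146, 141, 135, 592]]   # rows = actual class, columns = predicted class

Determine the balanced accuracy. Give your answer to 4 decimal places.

Balanced accuracy = mean of per-class recall.
  sit: recall = 866/1076 = 0.80483
  walk: recall = 419/687 = 0.60990
  drive: recall = 611/1112 = 0.54946
  run: recall = 401/806 = 0.49752
  bike: recall = 592/1148 = 0.51568
Mean = (0.80483 + 0.60990 + 0.54946 + 0.49752 + 0.51568) / 5 = 0.5955

0.5955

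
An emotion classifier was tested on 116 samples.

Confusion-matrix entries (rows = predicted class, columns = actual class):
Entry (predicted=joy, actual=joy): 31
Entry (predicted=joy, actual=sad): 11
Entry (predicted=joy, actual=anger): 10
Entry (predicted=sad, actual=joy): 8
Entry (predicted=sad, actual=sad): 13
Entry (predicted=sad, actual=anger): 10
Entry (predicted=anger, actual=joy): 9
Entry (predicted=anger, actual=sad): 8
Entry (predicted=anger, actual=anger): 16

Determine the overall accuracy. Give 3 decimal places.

Accuracy = trace / total = (31+13+16=60) / 116 = 60/116 = 0.517

0.517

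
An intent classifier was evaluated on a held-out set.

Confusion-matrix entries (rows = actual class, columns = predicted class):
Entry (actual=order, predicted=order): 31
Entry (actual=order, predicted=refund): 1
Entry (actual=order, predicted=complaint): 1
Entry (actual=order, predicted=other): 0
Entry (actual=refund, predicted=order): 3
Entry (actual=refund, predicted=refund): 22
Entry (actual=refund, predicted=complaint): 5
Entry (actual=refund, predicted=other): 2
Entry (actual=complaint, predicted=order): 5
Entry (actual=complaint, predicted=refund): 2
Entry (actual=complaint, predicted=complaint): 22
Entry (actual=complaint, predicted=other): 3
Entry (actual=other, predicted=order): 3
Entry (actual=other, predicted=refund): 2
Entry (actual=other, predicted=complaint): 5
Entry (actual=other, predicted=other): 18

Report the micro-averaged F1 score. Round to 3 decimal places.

Micro-averaging pools counts across classes: ΣTP=93, ΣFP=32, ΣFN=32.
Micro-F1 score = 2·TP/(2·TP+FP+FN) on pooled counts = 0.744 (equals overall accuracy in single-label multiclass).

0.744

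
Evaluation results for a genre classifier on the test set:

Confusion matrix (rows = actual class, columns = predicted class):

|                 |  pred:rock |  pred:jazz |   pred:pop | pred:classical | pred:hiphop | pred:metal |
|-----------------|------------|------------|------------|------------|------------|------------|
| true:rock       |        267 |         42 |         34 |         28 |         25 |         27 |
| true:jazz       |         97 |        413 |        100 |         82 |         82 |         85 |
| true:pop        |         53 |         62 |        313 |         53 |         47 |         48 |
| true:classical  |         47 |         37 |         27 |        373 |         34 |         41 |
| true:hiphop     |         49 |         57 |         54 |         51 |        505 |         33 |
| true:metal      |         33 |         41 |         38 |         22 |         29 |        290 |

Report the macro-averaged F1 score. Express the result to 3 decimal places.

Per-class F1 score (2·TP/(2·TP+FP+FN)):
  rock: TP=267, FP=97+53+47+49+33=279, FN=42+34+28+25+27=156 → 534/969 = 0.5511
  jazz: TP=413, FP=42+62+37+57+41=239, FN=97+100+82+82+85=446 → 826/1511 = 0.5467
  pop: TP=313, FP=34+100+27+54+38=253, FN=53+62+53+47+48=263 → 626/1142 = 0.5482
  classical: TP=373, FP=28+82+53+51+22=236, FN=47+37+27+34+41=186 → 746/1168 = 0.6387
  hiphop: TP=505, FP=25+82+47+34+29=217, FN=49+57+54+51+33=244 → 1010/1471 = 0.6866
  metal: TP=290, FP=27+85+48+41+33=234, FN=33+41+38+22+29=163 → 580/977 = 0.5937
Macro-F1 score = mean = (0.5511 + 0.5467 + 0.5482 + 0.6387 + 0.6866 + 0.5937) / 6 = 0.594

0.594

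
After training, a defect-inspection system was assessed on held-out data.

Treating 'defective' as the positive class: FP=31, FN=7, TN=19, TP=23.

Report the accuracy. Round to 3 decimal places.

Accuracy = (TP+TN)/N = (23+19)/80 = 0.525

0.525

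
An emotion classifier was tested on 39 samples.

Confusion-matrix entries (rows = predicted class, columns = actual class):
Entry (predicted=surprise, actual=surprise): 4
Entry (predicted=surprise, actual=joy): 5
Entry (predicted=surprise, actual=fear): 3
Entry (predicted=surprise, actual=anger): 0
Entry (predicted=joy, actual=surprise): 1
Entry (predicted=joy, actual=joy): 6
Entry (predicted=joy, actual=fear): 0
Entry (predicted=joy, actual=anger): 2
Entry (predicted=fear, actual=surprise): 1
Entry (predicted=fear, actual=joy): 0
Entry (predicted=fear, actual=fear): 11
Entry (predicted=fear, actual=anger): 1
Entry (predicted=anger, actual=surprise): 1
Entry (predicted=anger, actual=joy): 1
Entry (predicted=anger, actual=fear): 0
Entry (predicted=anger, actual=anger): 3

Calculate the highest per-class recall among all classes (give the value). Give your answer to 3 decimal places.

0.786

Per-class recall (TP/(TP+FN)):
  surprise: TP=4, FN=1+1+1=3 → 4/7 = 0.5714
  joy: TP=6, FN=5+0+1=6 → 6/12 = 0.5000
  fear: TP=11, FN=3+0+0=3 → 11/14 = 0.7857
  anger: TP=3, FN=0+2+1=3 → 3/6 = 0.5000
Highest is class 'fear' with recall = 0.786.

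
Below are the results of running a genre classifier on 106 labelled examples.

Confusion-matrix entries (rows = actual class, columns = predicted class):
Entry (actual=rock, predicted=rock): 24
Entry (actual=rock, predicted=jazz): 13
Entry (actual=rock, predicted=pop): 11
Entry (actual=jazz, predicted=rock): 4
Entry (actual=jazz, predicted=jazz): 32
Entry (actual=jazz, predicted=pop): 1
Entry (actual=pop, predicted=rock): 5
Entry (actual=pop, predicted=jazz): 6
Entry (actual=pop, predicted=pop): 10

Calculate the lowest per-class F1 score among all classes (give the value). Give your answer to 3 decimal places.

0.465

Per-class F1 score (2·TP/(2·TP+FP+FN)):
  rock: TP=24, FP=4+5=9, FN=13+11=24 → 48/81 = 0.5926
  jazz: TP=32, FP=13+6=19, FN=4+1=5 → 64/88 = 0.7273
  pop: TP=10, FP=11+1=12, FN=5+6=11 → 20/43 = 0.4651
Lowest is class 'pop' with F1 score = 0.465.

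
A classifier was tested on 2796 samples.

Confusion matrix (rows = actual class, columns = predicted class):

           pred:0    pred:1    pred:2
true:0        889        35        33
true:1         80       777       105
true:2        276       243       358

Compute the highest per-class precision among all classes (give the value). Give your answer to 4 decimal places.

Per-class precision (TP/(TP+FP)):
  0: TP=889, FP=80+276=356 → 889/1245 = 0.71406
  1: TP=777, FP=35+243=278 → 777/1055 = 0.73649
  2: TP=358, FP=33+105=138 → 358/496 = 0.72177
Highest is class '1' with precision = 0.7365.

0.7365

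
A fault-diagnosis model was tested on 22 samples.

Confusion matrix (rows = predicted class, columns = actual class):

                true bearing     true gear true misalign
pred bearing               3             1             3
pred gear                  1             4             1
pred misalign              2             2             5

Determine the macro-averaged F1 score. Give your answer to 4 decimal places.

Per-class F1 score (2·TP/(2·TP+FP+FN)):
  bearing: TP=3, FP=1+3=4, FN=1+2=3 → 6/13 = 0.46154
  gear: TP=4, FP=1+1=2, FN=1+2=3 → 8/13 = 0.61538
  misalign: TP=5, FP=2+2=4, FN=3+1=4 → 10/18 = 0.55556
Macro-F1 score = mean = (0.46154 + 0.61538 + 0.55556) / 3 = 0.5442

0.5442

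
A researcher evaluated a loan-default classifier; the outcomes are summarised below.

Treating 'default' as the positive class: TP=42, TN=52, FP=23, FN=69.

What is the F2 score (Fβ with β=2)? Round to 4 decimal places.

0.4126

Fβ = (1+β²)·TP / ((1+β²)·TP + β²·FN + FP), with β²=4
= 5·42 / (5·42 + 4·69 + 23) = 0.4126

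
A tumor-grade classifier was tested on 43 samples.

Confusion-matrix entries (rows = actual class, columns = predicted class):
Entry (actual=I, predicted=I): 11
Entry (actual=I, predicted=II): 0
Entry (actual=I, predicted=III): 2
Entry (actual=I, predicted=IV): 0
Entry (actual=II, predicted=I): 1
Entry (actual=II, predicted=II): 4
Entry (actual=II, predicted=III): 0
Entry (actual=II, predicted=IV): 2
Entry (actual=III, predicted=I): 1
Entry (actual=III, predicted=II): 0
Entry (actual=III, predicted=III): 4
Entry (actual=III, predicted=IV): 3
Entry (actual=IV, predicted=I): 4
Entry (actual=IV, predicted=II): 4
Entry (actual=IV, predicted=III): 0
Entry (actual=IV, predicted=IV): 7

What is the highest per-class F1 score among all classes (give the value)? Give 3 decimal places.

Per-class F1 score (2·TP/(2·TP+FP+FN)):
  I: TP=11, FP=1+1+4=6, FN=0+2+0=2 → 22/30 = 0.7333
  II: TP=4, FP=0+0+4=4, FN=1+0+2=3 → 8/15 = 0.5333
  III: TP=4, FP=2+0+0=2, FN=1+0+3=4 → 8/14 = 0.5714
  IV: TP=7, FP=0+2+3=5, FN=4+4+0=8 → 14/27 = 0.5185
Highest is class 'I' with F1 score = 0.733.

0.733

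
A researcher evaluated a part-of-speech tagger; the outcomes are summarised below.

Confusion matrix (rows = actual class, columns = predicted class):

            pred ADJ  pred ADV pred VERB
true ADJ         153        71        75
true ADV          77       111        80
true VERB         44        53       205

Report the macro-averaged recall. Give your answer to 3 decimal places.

0.535

Per-class recall (TP/(TP+FN)):
  ADJ: TP=153, FN=71+75=146 → 153/299 = 0.5117
  ADV: TP=111, FN=77+80=157 → 111/268 = 0.4142
  VERB: TP=205, FN=44+53=97 → 205/302 = 0.6788
Macro-recall = mean = (0.5117 + 0.4142 + 0.6788) / 3 = 0.535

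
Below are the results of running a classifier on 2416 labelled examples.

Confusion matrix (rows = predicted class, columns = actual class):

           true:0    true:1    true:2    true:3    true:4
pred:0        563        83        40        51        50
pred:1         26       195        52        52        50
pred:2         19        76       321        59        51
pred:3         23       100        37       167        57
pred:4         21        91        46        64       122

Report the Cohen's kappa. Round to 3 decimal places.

Observed agreement pₒ = trace/N = 1368/2416 = 0.5662
Expected agreement pₑ = Σ (rowᵢ·colᵢ)/N² = (652·787 + 545·375 + 496·526 + 393·384 + 330·344)/2416² = 0.2129
κ = (pₒ − pₑ)/(1 − pₑ) = (0.5662 − 0.2129)/(1 − 0.2129) = 0.449

0.449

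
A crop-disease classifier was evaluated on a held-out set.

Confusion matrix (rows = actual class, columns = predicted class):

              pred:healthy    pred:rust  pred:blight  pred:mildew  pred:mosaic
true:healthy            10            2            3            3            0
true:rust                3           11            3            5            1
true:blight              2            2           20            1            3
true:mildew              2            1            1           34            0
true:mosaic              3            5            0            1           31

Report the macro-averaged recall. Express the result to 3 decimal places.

Per-class recall (TP/(TP+FN)):
  healthy: TP=10, FN=2+3+3+0=8 → 10/18 = 0.5556
  rust: TP=11, FN=3+3+5+1=12 → 11/23 = 0.4783
  blight: TP=20, FN=2+2+1+3=8 → 20/28 = 0.7143
  mildew: TP=34, FN=2+1+1+0=4 → 34/38 = 0.8947
  mosaic: TP=31, FN=3+5+0+1=9 → 31/40 = 0.7750
Macro-recall = mean = (0.5556 + 0.4783 + 0.7143 + 0.8947 + 0.7750) / 5 = 0.684

0.684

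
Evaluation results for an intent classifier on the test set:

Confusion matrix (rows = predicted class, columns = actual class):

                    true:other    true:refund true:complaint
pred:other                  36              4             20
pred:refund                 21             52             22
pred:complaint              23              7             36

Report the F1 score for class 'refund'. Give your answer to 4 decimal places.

Treat 'refund' as positive and all other classes as negative.
F1 score = 2·TP/(2·TP+FP+FN).
refund: TP=52, FP=21+22=43, FN=4+7=11 → 104/158 = 0.65823

0.6582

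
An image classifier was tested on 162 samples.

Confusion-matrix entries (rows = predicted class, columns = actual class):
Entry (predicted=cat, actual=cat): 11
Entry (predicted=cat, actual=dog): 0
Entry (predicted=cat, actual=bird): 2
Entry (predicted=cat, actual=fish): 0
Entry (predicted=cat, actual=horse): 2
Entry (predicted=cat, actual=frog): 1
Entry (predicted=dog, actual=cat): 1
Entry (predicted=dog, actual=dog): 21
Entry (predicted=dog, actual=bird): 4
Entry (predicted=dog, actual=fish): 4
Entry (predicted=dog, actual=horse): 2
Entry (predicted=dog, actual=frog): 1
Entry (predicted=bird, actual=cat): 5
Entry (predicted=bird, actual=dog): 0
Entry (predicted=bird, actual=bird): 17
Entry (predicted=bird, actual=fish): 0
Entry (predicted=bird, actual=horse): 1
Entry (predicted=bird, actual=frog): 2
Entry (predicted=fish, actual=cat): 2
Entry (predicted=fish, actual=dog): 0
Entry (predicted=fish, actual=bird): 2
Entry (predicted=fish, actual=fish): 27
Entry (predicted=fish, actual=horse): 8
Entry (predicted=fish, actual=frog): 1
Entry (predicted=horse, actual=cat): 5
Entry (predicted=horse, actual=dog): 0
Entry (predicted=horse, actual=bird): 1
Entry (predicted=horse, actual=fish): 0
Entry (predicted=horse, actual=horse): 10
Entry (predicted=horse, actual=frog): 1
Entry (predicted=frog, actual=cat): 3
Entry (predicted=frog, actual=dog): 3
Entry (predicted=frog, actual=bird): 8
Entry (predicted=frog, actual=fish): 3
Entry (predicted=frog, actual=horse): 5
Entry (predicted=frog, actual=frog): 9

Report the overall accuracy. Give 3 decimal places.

Accuracy = trace / total = (11+21+17+27+10+9=95) / 162 = 95/162 = 0.586

0.586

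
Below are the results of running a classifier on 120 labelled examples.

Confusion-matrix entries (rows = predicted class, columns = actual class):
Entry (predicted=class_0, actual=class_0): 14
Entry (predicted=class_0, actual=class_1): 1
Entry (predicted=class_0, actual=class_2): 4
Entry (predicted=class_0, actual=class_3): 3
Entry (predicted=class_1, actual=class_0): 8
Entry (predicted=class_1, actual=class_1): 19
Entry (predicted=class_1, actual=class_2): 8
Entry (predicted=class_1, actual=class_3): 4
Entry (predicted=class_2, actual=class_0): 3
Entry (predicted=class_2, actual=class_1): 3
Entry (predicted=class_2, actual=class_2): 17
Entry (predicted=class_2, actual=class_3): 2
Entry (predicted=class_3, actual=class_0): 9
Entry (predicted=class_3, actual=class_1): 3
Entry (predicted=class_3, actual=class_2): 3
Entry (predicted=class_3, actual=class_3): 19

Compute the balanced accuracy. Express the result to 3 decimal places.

Balanced accuracy = mean of per-class recall.
  class_0: recall = 14/34 = 0.4118
  class_1: recall = 19/26 = 0.7308
  class_2: recall = 17/32 = 0.5313
  class_3: recall = 19/28 = 0.6786
Mean = (0.4118 + 0.7308 + 0.5313 + 0.6786) / 4 = 0.588

0.588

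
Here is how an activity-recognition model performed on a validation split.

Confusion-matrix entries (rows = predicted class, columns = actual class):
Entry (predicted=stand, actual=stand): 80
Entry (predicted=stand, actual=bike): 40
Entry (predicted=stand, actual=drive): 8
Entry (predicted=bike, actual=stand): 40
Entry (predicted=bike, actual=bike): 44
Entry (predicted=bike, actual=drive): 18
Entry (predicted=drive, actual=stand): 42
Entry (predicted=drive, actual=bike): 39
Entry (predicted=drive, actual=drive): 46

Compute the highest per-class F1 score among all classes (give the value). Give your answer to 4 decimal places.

0.5517

Per-class F1 score (2·TP/(2·TP+FP+FN)):
  stand: TP=80, FP=40+8=48, FN=40+42=82 → 160/290 = 0.55172
  bike: TP=44, FP=40+18=58, FN=40+39=79 → 88/225 = 0.39111
  drive: TP=46, FP=42+39=81, FN=8+18=26 → 92/199 = 0.46231
Highest is class 'stand' with F1 score = 0.5517.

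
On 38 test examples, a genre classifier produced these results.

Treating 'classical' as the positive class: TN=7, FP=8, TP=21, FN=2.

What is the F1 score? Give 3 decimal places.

Precision = TP/(TP+FP) = 21/29 = 0.7241
Recall = TP/(TP+FN) = 21/23 = 0.9130
F1 = 2·TP/(2·TP+FP+FN) = 42/52 = 0.808

0.808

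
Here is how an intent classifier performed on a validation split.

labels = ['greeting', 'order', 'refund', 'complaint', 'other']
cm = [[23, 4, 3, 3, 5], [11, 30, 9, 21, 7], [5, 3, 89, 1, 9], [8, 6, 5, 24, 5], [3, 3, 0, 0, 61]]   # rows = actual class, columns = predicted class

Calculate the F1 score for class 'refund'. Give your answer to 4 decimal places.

One-vs-rest for 'refund': TP = diagonal; FP = other classes predicted 'refund'; FN = 'refund' predicted as other.
F1 score = 2·TP/(2·TP+FP+FN).
refund: TP=89, FP=3+9+5+0=17, FN=5+3+1+9=18 → 178/213 = 0.83568

0.8357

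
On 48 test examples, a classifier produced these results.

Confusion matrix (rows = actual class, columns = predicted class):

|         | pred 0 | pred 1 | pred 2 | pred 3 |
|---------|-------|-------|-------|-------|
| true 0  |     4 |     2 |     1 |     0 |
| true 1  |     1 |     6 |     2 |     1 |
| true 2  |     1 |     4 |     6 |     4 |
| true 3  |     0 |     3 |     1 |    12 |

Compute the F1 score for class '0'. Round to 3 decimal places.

Take TP from the diagonal, FP from the rest of the '0' prediction marginal, FN from the rest of the '0' actual marginal.
F1 score = 2·TP/(2·TP+FP+FN).
0: TP=4, FP=1+1+0=2, FN=2+1+0=3 → 8/13 = 0.6154

0.615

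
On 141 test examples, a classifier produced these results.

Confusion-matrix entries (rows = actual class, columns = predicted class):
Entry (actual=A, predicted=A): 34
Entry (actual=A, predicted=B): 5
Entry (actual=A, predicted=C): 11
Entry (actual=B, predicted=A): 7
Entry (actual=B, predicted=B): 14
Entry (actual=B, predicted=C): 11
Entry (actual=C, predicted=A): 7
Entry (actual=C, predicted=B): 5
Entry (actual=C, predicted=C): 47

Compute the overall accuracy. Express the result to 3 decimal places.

Accuracy = trace / total = (34+14+47=95) / 141 = 95/141 = 0.674

0.674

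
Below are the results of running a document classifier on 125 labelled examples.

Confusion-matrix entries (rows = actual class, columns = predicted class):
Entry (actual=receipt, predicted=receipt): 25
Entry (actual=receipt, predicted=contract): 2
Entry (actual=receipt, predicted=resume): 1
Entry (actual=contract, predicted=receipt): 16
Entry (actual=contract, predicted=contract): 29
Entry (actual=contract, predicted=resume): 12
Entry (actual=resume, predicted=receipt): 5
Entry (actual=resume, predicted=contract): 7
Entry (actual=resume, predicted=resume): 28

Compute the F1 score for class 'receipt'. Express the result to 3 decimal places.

Treat 'receipt' as positive and all other classes as negative.
F1 score = 2·TP/(2·TP+FP+FN).
receipt: TP=25, FP=16+5=21, FN=2+1=3 → 50/74 = 0.6757

0.676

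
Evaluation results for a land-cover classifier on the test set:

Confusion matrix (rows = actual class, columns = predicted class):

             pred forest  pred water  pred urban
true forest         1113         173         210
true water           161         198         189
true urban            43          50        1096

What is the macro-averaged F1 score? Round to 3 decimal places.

Per-class F1 score (2·TP/(2·TP+FP+FN)):
  forest: TP=1113, FP=161+43=204, FN=173+210=383 → 2226/2813 = 0.7913
  water: TP=198, FP=173+50=223, FN=161+189=350 → 396/969 = 0.4087
  urban: TP=1096, FP=210+189=399, FN=43+50=93 → 2192/2684 = 0.8167
Macro-F1 score = mean = (0.7913 + 0.4087 + 0.8167) / 3 = 0.672

0.672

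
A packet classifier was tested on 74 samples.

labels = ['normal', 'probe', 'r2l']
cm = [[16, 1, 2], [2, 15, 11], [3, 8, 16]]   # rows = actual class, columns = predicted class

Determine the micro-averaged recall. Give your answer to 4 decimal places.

0.6351

Micro-averaging pools counts across classes: ΣTP=47, ΣFP=27, ΣFN=27.
Micro-recall = TP/(TP+FN) on pooled counts = 0.6351 (equals overall accuracy in single-label multiclass).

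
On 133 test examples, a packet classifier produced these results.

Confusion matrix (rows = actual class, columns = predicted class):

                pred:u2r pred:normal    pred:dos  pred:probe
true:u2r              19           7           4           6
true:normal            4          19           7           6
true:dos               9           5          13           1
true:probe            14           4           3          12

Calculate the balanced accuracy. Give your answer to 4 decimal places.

Balanced accuracy = mean of per-class recall.
  u2r: recall = 19/36 = 0.52778
  normal: recall = 19/36 = 0.52778
  dos: recall = 13/28 = 0.46429
  probe: recall = 12/33 = 0.36364
Mean = (0.52778 + 0.52778 + 0.46429 + 0.36364) / 4 = 0.4709

0.4709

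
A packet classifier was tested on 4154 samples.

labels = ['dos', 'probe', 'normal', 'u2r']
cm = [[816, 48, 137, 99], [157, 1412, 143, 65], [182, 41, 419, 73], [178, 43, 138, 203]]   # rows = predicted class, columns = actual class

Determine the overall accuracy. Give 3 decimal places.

Accuracy = trace / total = (816+1412+419+203=2850) / 4154 = 2850/4154 = 0.686

0.686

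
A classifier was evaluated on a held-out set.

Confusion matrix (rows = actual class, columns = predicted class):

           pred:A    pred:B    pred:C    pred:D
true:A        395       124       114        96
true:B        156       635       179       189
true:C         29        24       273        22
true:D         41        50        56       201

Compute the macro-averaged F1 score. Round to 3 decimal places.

Per-class F1 score (2·TP/(2·TP+FP+FN)):
  A: TP=395, FP=156+29+41=226, FN=124+114+96=334 → 790/1350 = 0.5852
  B: TP=635, FP=124+24+50=198, FN=156+179+189=524 → 1270/1992 = 0.6376
  C: TP=273, FP=114+179+56=349, FN=29+24+22=75 → 546/970 = 0.5629
  D: TP=201, FP=96+189+22=307, FN=41+50+56=147 → 402/856 = 0.4696
Macro-F1 score = mean = (0.5852 + 0.6376 + 0.5629 + 0.4696) / 4 = 0.564

0.564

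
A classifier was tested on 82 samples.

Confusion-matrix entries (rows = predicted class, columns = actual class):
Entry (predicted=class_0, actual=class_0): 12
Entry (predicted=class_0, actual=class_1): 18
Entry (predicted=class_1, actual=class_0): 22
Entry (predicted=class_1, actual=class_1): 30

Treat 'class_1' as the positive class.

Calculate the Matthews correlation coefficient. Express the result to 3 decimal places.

-0.023

MCC = (TP·TN − FP·FN) / √((TP+FP)(TP+FN)(TN+FP)(TN+FN))
Numerator = 30·12 − 22·18 = -36
Denominator = √(52·48·34·30) = √2545920 = 1595.5939
MCC = -36 / 1595.5939 = -0.023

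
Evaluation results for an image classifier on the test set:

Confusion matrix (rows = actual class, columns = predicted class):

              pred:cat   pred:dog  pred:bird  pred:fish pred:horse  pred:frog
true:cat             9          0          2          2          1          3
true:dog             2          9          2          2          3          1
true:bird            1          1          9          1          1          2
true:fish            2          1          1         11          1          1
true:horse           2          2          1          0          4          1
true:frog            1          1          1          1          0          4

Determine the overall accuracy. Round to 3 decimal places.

Accuracy = trace / total = (9+9+9+11+4+4=46) / 86 = 46/86 = 0.535

0.535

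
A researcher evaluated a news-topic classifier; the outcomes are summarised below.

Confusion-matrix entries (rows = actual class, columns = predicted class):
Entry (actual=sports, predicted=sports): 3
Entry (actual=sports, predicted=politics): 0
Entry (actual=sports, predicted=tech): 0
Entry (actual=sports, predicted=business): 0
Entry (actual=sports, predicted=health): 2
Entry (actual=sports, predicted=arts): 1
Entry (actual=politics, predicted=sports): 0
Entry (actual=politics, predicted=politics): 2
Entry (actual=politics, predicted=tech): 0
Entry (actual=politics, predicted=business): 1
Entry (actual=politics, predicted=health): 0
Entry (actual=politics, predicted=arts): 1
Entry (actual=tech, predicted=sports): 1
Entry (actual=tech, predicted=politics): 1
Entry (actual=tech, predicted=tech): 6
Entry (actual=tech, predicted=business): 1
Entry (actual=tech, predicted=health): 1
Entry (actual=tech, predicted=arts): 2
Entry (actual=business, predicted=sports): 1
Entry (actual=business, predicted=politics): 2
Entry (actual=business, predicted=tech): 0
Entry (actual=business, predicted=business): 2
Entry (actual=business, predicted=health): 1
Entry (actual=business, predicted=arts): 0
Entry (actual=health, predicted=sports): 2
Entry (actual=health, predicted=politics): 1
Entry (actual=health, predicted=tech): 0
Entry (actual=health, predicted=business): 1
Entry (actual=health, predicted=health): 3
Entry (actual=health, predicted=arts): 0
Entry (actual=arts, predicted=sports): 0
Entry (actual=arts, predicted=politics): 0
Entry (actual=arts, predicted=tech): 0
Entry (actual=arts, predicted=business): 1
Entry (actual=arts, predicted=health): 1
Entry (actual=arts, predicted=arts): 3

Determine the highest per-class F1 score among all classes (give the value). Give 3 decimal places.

0.667

Per-class F1 score (2·TP/(2·TP+FP+FN)):
  sports: TP=3, FP=0+1+1+2+0=4, FN=0+0+0+2+1=3 → 6/13 = 0.4615
  politics: TP=2, FP=0+1+2+1+0=4, FN=0+0+1+0+1=2 → 4/10 = 0.4000
  tech: TP=6, FP=0+0+0+0+0=0, FN=1+1+1+1+2=6 → 12/18 = 0.6667
  business: TP=2, FP=0+1+1+1+1=4, FN=1+2+0+1+0=4 → 4/12 = 0.3333
  health: TP=3, FP=2+0+1+1+1=5, FN=2+1+0+1+0=4 → 6/15 = 0.4000
  arts: TP=3, FP=1+1+2+0+0=4, FN=0+0+0+1+1=2 → 6/12 = 0.5000
Highest is class 'tech' with F1 score = 0.667.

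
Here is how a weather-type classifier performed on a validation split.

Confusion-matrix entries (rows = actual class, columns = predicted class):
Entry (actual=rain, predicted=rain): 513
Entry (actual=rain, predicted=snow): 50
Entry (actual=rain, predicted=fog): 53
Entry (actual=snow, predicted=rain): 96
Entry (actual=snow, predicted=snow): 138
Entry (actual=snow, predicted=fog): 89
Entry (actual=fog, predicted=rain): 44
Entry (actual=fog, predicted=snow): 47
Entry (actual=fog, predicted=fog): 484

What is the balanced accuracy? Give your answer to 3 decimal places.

Balanced accuracy = mean of per-class recall.
  rain: recall = 513/616 = 0.8328
  snow: recall = 138/323 = 0.4272
  fog: recall = 484/575 = 0.8417
Mean = (0.8328 + 0.4272 + 0.8417) / 3 = 0.701

0.701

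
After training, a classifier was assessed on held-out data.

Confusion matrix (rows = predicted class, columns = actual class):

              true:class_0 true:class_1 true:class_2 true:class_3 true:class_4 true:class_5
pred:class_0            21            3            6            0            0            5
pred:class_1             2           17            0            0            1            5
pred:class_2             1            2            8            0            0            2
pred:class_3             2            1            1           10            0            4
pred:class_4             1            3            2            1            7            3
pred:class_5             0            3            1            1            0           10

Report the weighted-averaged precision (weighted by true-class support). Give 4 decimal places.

0.6203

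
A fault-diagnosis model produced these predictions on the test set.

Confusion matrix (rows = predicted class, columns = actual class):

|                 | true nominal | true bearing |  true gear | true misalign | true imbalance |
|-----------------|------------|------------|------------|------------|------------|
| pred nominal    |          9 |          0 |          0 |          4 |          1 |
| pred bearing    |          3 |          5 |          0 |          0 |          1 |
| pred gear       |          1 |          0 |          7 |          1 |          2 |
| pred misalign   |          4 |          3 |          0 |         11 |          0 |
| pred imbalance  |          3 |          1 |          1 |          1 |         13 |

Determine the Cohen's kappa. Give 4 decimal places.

Observed agreement pₒ = trace/N = 45/71 = 0.63380
Expected agreement pₑ = Σ (rowᵢ·colᵢ)/N² = (20·14 + 9·9 + 8·11 + 17·18 + 17·19)/71² = 0.21385
κ = (pₒ − pₑ)/(1 − pₑ) = (0.63380 − 0.21385)/(1 − 0.21385) = 0.5342

0.5342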